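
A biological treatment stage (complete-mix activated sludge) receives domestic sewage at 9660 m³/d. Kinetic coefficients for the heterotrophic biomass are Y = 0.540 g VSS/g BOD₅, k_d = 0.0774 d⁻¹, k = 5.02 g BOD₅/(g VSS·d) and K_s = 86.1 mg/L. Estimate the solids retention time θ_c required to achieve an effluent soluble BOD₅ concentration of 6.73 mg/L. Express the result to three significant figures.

θ_c ≈ 8.39 d

Specific growth rate at S = 6.73 mg/L: μ = YkS/(K_s+S) = 0.540·5.02·6.73/(86.1+6.73) = 0.1965 d⁻¹.
1/θ_c = 0.1965 − 0.0774 = 0.1191 d⁻¹, so θ_c = 8.394 d.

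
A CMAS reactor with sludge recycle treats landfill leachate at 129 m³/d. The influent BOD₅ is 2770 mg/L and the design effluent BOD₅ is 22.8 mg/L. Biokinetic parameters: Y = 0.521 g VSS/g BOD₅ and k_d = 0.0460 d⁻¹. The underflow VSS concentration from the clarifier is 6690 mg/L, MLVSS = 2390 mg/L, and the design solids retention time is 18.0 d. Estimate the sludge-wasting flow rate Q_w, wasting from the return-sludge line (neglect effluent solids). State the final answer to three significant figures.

Q_w ≈ 15.1 m³/d

From the SRT design equation V = Y Q (S₀−S) θ_c / [X (1 + k_d θ_c)] = 0.521 × 129 × (2770 − 22.8) × 18.0 / [2390 × (1 + 0.0460 × 18.0)] = 3.32×10^6 / 4369 = 760.7 m³.
Q_w = (V·X)/(θ_c X_r) = 760.7 × 2390 / (18.0 × 6690) = 15.10 m³/d.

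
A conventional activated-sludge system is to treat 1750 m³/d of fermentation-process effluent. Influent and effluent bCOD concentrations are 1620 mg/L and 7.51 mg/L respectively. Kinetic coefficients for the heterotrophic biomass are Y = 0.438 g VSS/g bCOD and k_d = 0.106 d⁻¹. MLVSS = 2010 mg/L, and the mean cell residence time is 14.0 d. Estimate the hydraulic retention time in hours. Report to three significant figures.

τ ≈ 47.5 h

From the SRT design equation V = Y Q (S₀−S) θ_c / [X (1 + k_d θ_c)] = 0.438 × 1750 × (1620 − 7.51) × 14.0 / [2010 × (1 + 0.106 × 14.0)] = 1.73×10^7 / 4993 = 3466 m³.
τ = V/Q = 3466/1750 = 1.980 d, or 47.53 h.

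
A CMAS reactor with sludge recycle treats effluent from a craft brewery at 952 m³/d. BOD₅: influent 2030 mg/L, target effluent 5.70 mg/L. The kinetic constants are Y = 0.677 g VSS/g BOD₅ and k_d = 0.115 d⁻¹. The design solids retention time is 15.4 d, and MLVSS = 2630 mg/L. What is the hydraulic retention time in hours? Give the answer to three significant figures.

τ ≈ 69.5 h

From the SRT design equation V = Y Q (S₀−S) θ_c / [X (1 + k_d θ_c)] = 0.677 × 952 × (2030 − 5.70) × 15.4 / [2630 × (1 + 0.115 × 15.4)] = 2.01×10^7 / 7288 = 2757 m³.
τ = V/Q = 2757/952 = 2.896 d, or 69.50 h.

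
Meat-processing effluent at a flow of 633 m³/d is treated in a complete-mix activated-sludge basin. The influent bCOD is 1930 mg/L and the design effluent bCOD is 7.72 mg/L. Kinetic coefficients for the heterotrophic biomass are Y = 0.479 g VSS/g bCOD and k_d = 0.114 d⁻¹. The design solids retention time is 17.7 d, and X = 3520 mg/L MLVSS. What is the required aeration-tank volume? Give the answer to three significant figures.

Rearranging the biomass balance for a CMAS with decay, V = Y·Q·ΔS·θ_c / [X·(1+k_d θ_c)] = 0.479 × 633 × (1930 − 7.72) × 17.7 / [3520 × (1 + 0.114 × 17.7)] = 1.03×10^7 / 10623 = 971.2 m³.

V ≈ 971 m³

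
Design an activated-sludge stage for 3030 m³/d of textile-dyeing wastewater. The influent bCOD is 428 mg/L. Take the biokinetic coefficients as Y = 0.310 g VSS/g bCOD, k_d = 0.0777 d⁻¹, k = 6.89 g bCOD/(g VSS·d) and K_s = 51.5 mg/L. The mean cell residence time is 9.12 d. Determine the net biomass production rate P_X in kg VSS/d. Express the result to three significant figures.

P_X ≈ 233 kg VSS/d

Effluent substrate depends only on kinetics and SRT: S = K_s(1 + k_d θ_c) / [θ_c(Yk − k_d) − 1] = 51.5 × (1 + 0.0777 × 9.12) / [9.12 × (0.310 × 6.89 − 0.0777) − 1] = 87.99 / 17.77 = 4.952 mg/L.
The observed yield is Y_obs = Y/(1 + k_d·θ_c) = 0.310 / (1 + 0.0777 × 9.12) = 0.310 / 1.709 = 0.1814 g VSS per g bCOD removed.
Substrate removed = Q·(S₀ − S) = 3030 m³/d × (428 − 4.95) g/m³ = 1.28×10^6 g/d = 1282 kg/d.
P_X = Y_obs · Q(S₀ − S) = 0.1814 × 1282 = 232.6 kg VSS/d.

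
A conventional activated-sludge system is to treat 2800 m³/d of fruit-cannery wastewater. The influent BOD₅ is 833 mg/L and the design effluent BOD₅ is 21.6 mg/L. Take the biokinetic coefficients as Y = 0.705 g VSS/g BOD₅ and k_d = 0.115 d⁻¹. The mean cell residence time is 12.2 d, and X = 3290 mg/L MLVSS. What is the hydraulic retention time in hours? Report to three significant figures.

From the SRT design equation V = Y Q (S₀−S) θ_c / [X (1 + k_d θ_c)] = 0.705 × 2800 × (833 − 21.6) × 12.2 / [3290 × (1 + 0.115 × 12.2)] = 1.95×10^7 / 7906 = 2472 m³.
HRT = V/Q = 2472 m³ / 2800 m³·d⁻¹ = 0.8827 d × 24 = 21.19 h.

τ ≈ 21.2 h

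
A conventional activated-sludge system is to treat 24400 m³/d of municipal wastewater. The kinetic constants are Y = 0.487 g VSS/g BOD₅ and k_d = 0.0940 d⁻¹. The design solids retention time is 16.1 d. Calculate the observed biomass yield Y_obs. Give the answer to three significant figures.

Observed yield with endogenous decay: Y_obs = Y / (1 + k_d·θ_c) = 0.487 / (1 + 0.0940 × 16.1) = 0.487 / 2.513 = 0.1938 g VSS/g BOD₅.

Y_obs ≈ 0.194 g VSS/g BOD₅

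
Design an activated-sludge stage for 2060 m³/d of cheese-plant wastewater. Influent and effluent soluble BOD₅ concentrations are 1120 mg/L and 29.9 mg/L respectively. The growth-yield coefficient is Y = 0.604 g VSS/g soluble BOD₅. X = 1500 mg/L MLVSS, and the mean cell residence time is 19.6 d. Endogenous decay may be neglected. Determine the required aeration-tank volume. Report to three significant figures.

V ≈ 17700 m³

Biomass mass balance (decay neglected): V·X = Y·Q·(S₀ − S)·θ_c, so V = 0.604 × 2060 × (1120 − 29.9) × 19.6 / 1500 = 17723 m³.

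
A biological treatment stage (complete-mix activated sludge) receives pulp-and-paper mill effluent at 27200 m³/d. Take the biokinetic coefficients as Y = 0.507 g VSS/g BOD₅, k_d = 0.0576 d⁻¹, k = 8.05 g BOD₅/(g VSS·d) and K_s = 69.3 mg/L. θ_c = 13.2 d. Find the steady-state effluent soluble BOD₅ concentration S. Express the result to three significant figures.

S ≈ 2.34 mg/L

For a completely mixed reactor with recycle the Lawrence–McCarty relation gives S = K_s·(1 + k_d·θ_c) / [θ_c·(Y·k − k_d) − 1] = 69.3 × (1 + 0.0576 × 13.2) / [13.2 × (0.507 × 8.05 − 0.0576) − 1] = 122.0 / 52.11 = 2.341 mg/L.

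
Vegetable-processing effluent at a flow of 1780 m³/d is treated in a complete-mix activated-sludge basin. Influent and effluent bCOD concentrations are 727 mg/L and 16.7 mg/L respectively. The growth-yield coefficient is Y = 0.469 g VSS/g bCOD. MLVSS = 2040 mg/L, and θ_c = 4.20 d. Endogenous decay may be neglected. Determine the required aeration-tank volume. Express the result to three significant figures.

V ≈ 1220 m³

With k_d = 0 the design equation reduces to V = Y Q (S₀−S) θ_c / X = 0.469 × 1780 × (727 − 16.7) × 4.20 / 2040 = 1221 m³.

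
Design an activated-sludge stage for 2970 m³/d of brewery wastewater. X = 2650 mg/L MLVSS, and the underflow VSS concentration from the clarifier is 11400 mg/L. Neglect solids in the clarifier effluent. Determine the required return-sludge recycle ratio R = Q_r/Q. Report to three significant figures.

Mass balance around the secondary clarifier (neglecting effluent solids): R = X / (X_r − X) = 2650 / (11400 − 2650) = 0.3029.

R ≈ 0.303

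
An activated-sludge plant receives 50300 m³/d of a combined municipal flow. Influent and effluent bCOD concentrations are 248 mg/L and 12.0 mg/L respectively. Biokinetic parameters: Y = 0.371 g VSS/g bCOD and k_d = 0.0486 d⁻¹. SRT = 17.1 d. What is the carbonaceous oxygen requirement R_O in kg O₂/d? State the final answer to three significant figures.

R_O ≈ 8460 kg O₂/d

The observed yield is Y_obs = Y/(1 + k_d·θ_c) = 0.371 / (1 + 0.0486 × 17.1) = 0.371 / 1.831 = 0.2026 g VSS per g bCOD removed.
Mass of bCOD removed per day: Q(S₀ − S) = 50300 × 236.0 g/m³ = 11871 kg/d.
Net sludge production P_X = 0.2026 × 11871 = 2405 kg VSS/d.
R_O = Q·(S₀ − S) − 1.42·P_X = 11871 − 1.42 × 2405 = 8455 kg O₂/d.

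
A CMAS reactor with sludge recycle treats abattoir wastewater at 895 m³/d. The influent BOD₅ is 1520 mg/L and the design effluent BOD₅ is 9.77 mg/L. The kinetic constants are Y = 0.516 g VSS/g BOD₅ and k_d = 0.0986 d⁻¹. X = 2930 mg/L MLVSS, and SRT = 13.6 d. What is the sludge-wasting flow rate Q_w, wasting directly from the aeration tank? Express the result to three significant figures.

Q_w ≈ 102 m³/d

Rearranging the biomass balance for a CMAS with decay, V = Y·Q·ΔS·θ_c / [X·(1+k_d θ_c)] = 0.516 × 895 × (1520 − 9.77) × 13.6 / [2930 × (1 + 0.0986 × 13.6)] = 9.49×10^6 / 6859 = 1383 m³.
For wasting at MLVSS concentration, Q_w = V/θ_c = 1383/13.6 = 101.7 m³/d.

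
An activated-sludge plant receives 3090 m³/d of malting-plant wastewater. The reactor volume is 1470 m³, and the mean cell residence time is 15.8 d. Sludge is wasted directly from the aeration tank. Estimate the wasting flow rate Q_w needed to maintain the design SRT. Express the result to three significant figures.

Q_w ≈ 93.0 m³/d

For wasting at MLVSS concentration, Q_w = V/θ_c = 1470/15.8 = 93.04 m³/d.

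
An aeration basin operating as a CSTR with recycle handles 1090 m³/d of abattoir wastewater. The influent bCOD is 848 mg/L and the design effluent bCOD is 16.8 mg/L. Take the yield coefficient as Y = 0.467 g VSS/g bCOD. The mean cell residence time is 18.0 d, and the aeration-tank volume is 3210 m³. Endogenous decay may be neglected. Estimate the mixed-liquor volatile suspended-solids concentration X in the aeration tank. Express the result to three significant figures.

From V·X = Y·Q·(S₀ − S)·θ_c (decay neglected): X = 0.467 × 1090 × (848 − 16.8) × 18.0 / 3210 = 2373 mg/L.

X ≈ 2370 mg/L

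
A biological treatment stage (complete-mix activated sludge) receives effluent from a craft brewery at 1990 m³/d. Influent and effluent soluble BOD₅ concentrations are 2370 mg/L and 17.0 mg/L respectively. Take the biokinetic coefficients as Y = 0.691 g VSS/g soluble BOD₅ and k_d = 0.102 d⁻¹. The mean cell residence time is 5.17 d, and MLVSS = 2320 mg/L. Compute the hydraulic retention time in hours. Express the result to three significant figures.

Rearranging the biomass balance for a CMAS with decay, V = Y·Q·ΔS·θ_c / [X·(1+k_d θ_c)] = 0.691 × 1990 × (2370 − 17.0) × 5.17 / [2320 × (1 + 0.102 × 5.17)] = 1.67×10^7 / 3543 = 4721 m³.
HRT = V/Q = 4721 m³ / 1990 m³·d⁻¹ = 2.372 d × 24 = 56.93 h.

τ ≈ 56.9 h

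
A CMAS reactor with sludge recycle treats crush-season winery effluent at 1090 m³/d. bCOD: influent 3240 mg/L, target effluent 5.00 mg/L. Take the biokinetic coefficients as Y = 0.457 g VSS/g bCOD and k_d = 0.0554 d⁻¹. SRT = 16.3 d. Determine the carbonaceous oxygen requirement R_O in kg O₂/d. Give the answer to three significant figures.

R_O ≈ 2320 kg O₂/d

Y_obs = Y / (1 + k_d θ_c) = 0.457 / (1 + 0.0554 × 16.3) = 0.457 / 1.903 = 0.2401.
Mass of bCOD removed per day: Q(S₀ − S) = 1090 × 3235 g/m³ = 3526 kg/d.
Biomass synthesised: P_X = Y_obs × 3526 = 846.8 kg VSS/d.
R_O = Q·(S₀ − S) − 1.42·P_X = 3526 − 1.42 × 846.8 = 2324 kg O₂/d.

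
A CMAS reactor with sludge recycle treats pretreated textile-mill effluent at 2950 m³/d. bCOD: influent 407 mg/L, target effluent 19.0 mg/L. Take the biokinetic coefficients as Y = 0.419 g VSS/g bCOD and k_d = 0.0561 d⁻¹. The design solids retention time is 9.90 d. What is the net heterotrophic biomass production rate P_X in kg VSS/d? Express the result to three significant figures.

P_X ≈ 308 kg VSS/d

Correct the yield for decay: Y_obs = Y/(1 + k_d θ_c) = 0.419 / (1 + 0.0561 × 9.90) = 0.419 / 1.555 = 0.2694.
Q·(S₀ − S) = 2950 × (407 − 19.0) × 10⁻³ = 1145 kg/d removed.
Net biomass production P_X = Y_obs × Q·(S₀ − S) = 0.2694 × 1145 = 308.3 kg VSS/d.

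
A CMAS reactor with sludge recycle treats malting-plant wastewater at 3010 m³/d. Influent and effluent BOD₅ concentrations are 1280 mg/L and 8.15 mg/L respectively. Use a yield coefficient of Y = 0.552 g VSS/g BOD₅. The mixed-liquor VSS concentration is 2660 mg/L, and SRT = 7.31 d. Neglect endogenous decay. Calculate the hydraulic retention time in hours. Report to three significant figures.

τ ≈ 46.3 h

Biomass mass balance (decay neglected): V·X = Y·Q·(S₀ − S)·θ_c, so V = 0.552 × 3010 × (1280 − 8.15) × 7.31 / 2660 = 5807 m³.
τ = V/Q = 5807/3010 = 1.929 d, or 46.30 h.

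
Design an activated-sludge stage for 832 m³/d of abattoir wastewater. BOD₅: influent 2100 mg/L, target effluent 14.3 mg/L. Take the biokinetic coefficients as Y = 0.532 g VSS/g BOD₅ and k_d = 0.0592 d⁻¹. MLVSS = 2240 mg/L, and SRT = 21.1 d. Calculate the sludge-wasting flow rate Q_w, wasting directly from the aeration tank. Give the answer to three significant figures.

From the SRT design equation V = Y Q (S₀−S) θ_c / [X (1 + k_d θ_c)] = 0.532 × 832 × (2100 − 14.3) × 21.1 / [2240 × (1 + 0.0592 × 21.1)] = 1.95×10^7 / 5038 = 3866 m³.
For wasting at MLVSS concentration, Q_w = V/θ_c = 3866/21.1 = 183.2 m³/d.

Q_w ≈ 183 m³/d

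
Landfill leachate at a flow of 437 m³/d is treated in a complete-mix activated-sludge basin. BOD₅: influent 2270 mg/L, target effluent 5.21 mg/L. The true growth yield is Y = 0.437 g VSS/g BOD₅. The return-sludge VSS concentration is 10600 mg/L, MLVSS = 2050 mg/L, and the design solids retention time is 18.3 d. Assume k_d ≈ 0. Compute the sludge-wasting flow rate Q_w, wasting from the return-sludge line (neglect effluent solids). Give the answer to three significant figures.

V·X = Y·Q·ΔS·θ_c gives V = 0.437 × 437 × (2270 − 5.21) × 18.3 / 2050 = 3861 m³.
θ_c = V·X/(Q_w·X_r) when wasting from the recycle, so Q_w = V·X/(θ_c·X_r) = 3861 × 2050 / (18.3 × 10600) = 40.80 m³/d.

Q_w ≈ 40.8 m³/d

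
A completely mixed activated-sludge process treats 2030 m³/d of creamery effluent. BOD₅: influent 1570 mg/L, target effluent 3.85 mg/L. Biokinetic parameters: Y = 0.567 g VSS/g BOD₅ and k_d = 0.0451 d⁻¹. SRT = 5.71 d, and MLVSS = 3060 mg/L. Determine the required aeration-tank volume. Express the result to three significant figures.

Steady-state biomass mass balance: V·X·(1 + k_d·θ_c) = Y·Q·(S₀ − S)·θ_c, so V = 0.567 × 2030 × (1570 − 3.85) × 5.71 / [3060 × (1 + 0.0451 × 5.71)] = 1.03×10^7 / 3848 = 2675 m³.

V ≈ 2670 m³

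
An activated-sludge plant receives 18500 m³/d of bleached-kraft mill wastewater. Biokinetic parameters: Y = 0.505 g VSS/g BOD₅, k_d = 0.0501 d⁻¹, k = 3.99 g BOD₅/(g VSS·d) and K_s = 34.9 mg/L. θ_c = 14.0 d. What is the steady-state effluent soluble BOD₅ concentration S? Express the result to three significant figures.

S ≈ 2.24 mg/L

Effluent substrate depends only on kinetics and SRT: S = K_s(1 + k_d θ_c) / [θ_c(Yk − k_d) − 1] = 34.9 × (1 + 0.0501 × 14.0) / [14.0 × (0.505 × 3.99 − 0.0501) − 1] = 59.38 / 26.51 = 2.240 mg/L.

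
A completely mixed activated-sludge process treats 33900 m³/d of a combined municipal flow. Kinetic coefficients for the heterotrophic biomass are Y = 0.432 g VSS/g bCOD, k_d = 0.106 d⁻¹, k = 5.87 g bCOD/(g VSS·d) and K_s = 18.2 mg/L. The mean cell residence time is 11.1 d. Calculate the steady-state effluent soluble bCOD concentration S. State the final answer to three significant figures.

S ≈ 1.53 mg/L

For a completely mixed reactor with recycle the Lawrence–McCarty relation gives S = K_s·(1 + k_d·θ_c) / [θ_c·(Y·k − k_d) − 1] = 18.2 × (1 + 0.106 × 11.1) / [11.1 × (0.432 × 5.87 − 0.106) − 1] = 39.61 / 25.97 = 1.525 mg/L.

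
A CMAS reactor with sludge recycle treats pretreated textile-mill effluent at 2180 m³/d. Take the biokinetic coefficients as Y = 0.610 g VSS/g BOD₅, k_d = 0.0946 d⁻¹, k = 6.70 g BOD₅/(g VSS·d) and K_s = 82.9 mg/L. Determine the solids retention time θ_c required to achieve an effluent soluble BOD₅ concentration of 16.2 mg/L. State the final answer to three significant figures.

θ_c ≈ 1.74 d

Specific growth rate at S = 16.2 mg/L: μ = YkS/(K_s+S) = 0.610·6.70·16.2/(82.9+16.2) = 0.6681 d⁻¹.
Then 1/θ_c = μ − k_d = 0.6681 − 0.0946 = 0.5735 d⁻¹, giving θ_c = 1.744 d.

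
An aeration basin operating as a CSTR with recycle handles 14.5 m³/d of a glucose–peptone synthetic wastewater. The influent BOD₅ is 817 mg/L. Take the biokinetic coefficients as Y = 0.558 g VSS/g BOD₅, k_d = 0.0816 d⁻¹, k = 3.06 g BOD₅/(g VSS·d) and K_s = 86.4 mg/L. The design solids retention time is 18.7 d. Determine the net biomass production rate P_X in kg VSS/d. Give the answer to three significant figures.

P_X ≈ 2.59 kg VSS/d

For a completely mixed reactor with recycle the Lawrence–McCarty relation gives S = K_s·(1 + k_d·θ_c) / [θ_c·(Y·k − k_d) − 1] = 86.4 × (1 + 0.0816 × 18.7) / [18.7 × (0.558 × 3.06 − 0.0816) − 1] = 218.2 / 29.40 = 7.422 mg/L.
Correct the yield for decay: Y_obs = Y/(1 + k_d θ_c) = 0.558 / (1 + 0.0816 × 18.7) = 0.558 / 2.526 = 0.2209.
Substrate removed = Q·(S₀ − S) = 14.5 m³/d × (817 − 7.42) g/m³ = 1.17×10^4 g/d = 11.74 kg/d.
Biomass produced: P_X = Y_obs·Q·ΔS = 0.2209 × 11.74 ≈ 2.593 kg VSS/d.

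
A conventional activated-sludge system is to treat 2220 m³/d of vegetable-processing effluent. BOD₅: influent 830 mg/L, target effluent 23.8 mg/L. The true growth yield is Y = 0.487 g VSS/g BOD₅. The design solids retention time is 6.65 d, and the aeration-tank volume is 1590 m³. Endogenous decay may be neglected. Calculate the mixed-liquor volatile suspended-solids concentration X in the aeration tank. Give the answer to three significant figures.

X ≈ 3650 mg/L

From V·X = Y·Q·(S₀ − S)·θ_c (decay neglected): X = 0.487 × 2220 × (830 − 23.8) × 6.65 / 1590 = 3645 mg/L.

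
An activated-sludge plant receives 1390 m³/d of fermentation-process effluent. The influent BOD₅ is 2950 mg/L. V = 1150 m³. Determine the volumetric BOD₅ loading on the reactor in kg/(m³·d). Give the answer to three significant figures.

L_v ≈ 3.57 kg BOD₅/(m³·d)

Applied BOD₅ load per unit volume = Q·S₀/V = (1390 × 2950/1000)/1150 = 3.566 kg BOD₅·m⁻³·d⁻¹.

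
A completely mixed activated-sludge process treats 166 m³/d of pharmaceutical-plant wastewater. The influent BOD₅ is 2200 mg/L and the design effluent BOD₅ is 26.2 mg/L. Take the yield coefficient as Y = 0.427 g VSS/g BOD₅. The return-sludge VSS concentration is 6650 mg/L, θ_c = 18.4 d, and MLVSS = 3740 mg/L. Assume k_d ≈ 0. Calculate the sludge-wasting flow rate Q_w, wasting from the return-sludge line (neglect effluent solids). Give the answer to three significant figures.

With k_d = 0 the design equation reduces to V = Y Q (S₀−S) θ_c / X = 0.427 × 166 × (2200 − 26.2) × 18.4 / 3740 = 758.1 m³.
θ_c = V·X/(Q_w·X_r) when wasting from the recycle, so Q_w = V·X/(θ_c·X_r) = 758.1 × 3740 / (18.4 × 6650) = 23.17 m³/d.

Q_w ≈ 23.2 m³/d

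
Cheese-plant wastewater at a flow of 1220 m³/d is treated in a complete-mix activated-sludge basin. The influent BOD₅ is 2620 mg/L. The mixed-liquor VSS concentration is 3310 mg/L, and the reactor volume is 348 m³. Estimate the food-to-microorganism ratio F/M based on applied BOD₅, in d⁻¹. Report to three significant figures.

F/M ≈ 2.77 d⁻¹

Food-to-microorganism ratio F/M = Q S₀ / (V X) = 1220 × 2620 / (348.0 × 3310) = 2.775 d⁻¹.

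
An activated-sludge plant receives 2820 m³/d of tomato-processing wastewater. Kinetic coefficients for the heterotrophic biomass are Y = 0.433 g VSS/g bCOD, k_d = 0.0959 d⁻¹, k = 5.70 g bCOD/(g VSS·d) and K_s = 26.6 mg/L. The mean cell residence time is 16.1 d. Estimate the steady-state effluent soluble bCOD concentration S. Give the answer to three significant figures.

From the Monod/SRT balance for a CMAS, S = K_s·(1+k_d θ_c)/[θ_c·(Y k − k_d) − 1] = 26.6 × (1 + 0.0959 × 16.1) / [16.1 × (0.433 × 5.70 − 0.0959) − 1] = 67.67 / 37.19 = 1.819 mg/L.

S ≈ 1.82 mg/L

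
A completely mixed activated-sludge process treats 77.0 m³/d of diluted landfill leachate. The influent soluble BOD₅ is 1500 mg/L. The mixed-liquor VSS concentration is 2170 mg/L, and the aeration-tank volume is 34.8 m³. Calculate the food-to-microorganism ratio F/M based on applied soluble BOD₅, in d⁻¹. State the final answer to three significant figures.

F/M = Q·S₀ / (V·X) = 77.0 × 1500 / (34.80 × 2170) = 1.529 g soluble BOD₅·(g VSS·d)⁻¹.

F/M ≈ 1.53 d⁻¹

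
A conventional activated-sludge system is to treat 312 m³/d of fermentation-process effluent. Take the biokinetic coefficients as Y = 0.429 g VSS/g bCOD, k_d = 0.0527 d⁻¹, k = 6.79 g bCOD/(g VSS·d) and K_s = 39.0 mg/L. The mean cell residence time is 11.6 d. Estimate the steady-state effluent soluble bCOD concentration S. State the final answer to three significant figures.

Effluent substrate depends only on kinetics and SRT: S = K_s(1 + k_d θ_c) / [θ_c(Yk − k_d) − 1] = 39.0 × (1 + 0.0527 × 11.6) / [11.6 × (0.429 × 6.79 − 0.0527) − 1] = 62.84 / 32.18 = 1.953 mg/L.

S ≈ 1.95 mg/L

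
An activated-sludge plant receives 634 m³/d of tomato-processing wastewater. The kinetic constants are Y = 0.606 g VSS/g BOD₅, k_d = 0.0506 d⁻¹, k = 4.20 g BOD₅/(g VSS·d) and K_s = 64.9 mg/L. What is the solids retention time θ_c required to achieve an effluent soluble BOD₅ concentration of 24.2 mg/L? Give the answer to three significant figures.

θ_c ≈ 1.56 d

At the target effluent, Y k S/(K_s+S) = 0.606×4.20×24.2/89.10 = 0.6913 d⁻¹.
Then 1/θ_c = μ − k_d = 0.6913 − 0.0506 = 0.6407 d⁻¹, giving θ_c = 1.561 d.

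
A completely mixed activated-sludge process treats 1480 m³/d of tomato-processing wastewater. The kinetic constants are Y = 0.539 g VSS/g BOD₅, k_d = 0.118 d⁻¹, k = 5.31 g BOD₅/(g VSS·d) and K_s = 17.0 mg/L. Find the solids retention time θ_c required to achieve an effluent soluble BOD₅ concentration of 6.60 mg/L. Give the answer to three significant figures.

At the target effluent, Y k S/(K_s+S) = 0.539×5.31×6.60/23.60 = 0.8004 d⁻¹.
1/θ_c = 0.8004 − 0.118 = 0.6824 d⁻¹, so θ_c = 1.465 d.

θ_c ≈ 1.47 d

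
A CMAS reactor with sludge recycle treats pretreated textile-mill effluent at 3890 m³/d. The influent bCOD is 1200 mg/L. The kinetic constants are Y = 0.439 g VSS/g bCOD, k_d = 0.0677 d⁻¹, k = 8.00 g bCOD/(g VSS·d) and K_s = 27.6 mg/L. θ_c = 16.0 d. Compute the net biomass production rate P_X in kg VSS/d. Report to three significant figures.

From the Monod/SRT balance for a CMAS, S = K_s·(1+k_d θ_c)/[θ_c·(Y k − k_d) − 1] = 27.6 × (1 + 0.0677 × 16.0) / [16.0 × (0.439 × 8.00 − 0.0677) − 1] = 57.50 / 54.11 = 1.063 mg/L.
Y_obs = Y / (1 + k_d θ_c) = 0.439 / (1 + 0.0677 × 16.0) = 0.439 / 2.083 = 0.2107.
Q·(S₀ − S) = 3890 × (1200 − 1.06) × 10⁻³ = 4664 kg/d removed.
So the net sludge growth is P_X = 0.2107 × 4664 = 982.8 kg VSS/d.

P_X ≈ 983 kg VSS/d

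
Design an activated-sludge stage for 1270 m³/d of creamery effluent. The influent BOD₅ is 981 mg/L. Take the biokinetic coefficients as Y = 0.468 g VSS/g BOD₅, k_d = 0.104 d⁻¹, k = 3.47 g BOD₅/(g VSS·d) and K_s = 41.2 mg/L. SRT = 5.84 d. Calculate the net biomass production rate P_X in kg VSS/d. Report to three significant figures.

For a completely mixed reactor with recycle the Lawrence–McCarty relation gives S = K_s·(1 + k_d·θ_c) / [θ_c·(Y·k − k_d) − 1] = 41.2 × (1 + 0.104 × 5.84) / [5.84 × (0.468 × 3.47 − 0.104) − 1] = 66.22 / 7.877 = 8.408 mg/L.
Observed yield with endogenous decay: Y_obs = Y / (1 + k_d·θ_c) = 0.468 / (1 + 0.104 × 5.84) = 0.468 / 1.607 = 0.2912 g VSS/g BOD₅.
ΔS = 981 − 8.41 = 972.6 mg/L, so the substrate removal rate is 1270 × 972.6/1000 = 1235 kg BOD₅/d.
Biomass produced: P_X = Y_obs·Q·ΔS = 0.2912 × 1235 ≈ 359.6 kg VSS/d.

P_X ≈ 360 kg VSS/d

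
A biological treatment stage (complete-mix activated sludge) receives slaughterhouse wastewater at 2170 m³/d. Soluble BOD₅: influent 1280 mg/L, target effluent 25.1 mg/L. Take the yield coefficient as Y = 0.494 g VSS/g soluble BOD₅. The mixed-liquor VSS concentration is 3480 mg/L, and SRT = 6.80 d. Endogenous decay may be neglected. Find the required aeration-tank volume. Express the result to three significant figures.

With k_d = 0 the design equation reduces to V = Y Q (S₀−S) θ_c / X = 0.494 × 2170 × (1280 − 25.1) × 6.80 / 3480 = 2629 m³.

V ≈ 2630 m³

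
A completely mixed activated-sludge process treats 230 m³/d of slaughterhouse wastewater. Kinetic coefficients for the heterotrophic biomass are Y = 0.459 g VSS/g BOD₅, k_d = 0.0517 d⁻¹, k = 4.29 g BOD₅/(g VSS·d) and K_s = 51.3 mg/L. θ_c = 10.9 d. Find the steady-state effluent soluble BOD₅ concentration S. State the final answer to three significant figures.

From the Monod/SRT balance for a CMAS, S = K_s·(1+k_d θ_c)/[θ_c·(Y k − k_d) − 1] = 51.3 × (1 + 0.0517 × 10.9) / [10.9 × (0.459 × 4.29 − 0.0517) − 1] = 80.21 / 19.90 = 4.031 mg/L.

S ≈ 4.03 mg/L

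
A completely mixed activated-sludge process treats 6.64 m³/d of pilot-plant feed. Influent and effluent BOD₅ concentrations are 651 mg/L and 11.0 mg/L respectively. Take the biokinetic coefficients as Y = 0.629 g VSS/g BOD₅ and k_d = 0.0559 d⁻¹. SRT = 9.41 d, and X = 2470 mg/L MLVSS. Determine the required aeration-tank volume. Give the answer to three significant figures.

From the SRT design equation V = Y Q (S₀−S) θ_c / [X (1 + k_d θ_c)] = 0.629 × 6.64 × (651 − 11.0) × 9.41 / [2470 × (1 + 0.0559 × 9.41)] = 2.52×10^4 / 3769 = 6.673 m³.

V ≈ 6.67 m³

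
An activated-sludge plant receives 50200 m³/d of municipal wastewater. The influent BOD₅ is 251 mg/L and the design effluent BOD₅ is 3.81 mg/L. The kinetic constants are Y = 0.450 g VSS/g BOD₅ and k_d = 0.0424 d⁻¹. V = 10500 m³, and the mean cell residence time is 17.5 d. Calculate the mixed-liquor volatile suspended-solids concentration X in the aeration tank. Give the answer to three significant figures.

X ≈ 5340 mg/L

From V·X·(1 + k_d·θ_c) = Y·Q·(S₀ − S)·θ_c: X = 0.450 × 50200 × (251 − 3.81) × 17.5 / [10500 × (1 + 0.0424 × 17.5)] = 5343 mg/L.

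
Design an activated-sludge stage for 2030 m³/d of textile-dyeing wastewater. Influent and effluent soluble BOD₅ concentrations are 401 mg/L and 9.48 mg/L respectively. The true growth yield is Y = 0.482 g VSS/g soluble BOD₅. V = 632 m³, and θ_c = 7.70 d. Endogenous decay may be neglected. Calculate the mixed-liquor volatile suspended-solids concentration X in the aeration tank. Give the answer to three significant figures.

X ≈ 4670 mg/L

From V·X = Y·Q·(S₀ − S)·θ_c (decay neglected): X = 0.482 × 2030 × (401 − 9.48) × 7.70 / 632 = 4667 mg/L.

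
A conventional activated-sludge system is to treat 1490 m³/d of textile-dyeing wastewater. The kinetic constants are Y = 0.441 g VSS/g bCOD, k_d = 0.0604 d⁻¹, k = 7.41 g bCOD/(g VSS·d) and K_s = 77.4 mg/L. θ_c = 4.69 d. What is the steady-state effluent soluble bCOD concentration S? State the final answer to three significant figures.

S ≈ 7.07 mg/L

For a completely mixed reactor with recycle the Lawrence–McCarty relation gives S = K_s·(1 + k_d·θ_c) / [θ_c·(Y·k − k_d) − 1] = 77.4 × (1 + 0.0604 × 4.69) / [4.69 × (0.441 × 7.41 − 0.0604) − 1] = 99.33 / 14.04 = 7.073 mg/L.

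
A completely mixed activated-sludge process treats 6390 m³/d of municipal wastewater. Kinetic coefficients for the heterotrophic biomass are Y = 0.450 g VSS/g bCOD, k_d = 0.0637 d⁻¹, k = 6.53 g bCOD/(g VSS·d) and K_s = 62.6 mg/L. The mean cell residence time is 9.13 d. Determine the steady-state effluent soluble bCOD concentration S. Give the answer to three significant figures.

For a completely mixed reactor with recycle the Lawrence–McCarty relation gives S = K_s·(1 + k_d·θ_c) / [θ_c·(Y·k − k_d) − 1] = 62.6 × (1 + 0.0637 × 9.13) / [9.13 × (0.450 × 6.53 − 0.0637) − 1] = 99.01 / 25.25 = 3.922 mg/L.

S ≈ 3.92 mg/L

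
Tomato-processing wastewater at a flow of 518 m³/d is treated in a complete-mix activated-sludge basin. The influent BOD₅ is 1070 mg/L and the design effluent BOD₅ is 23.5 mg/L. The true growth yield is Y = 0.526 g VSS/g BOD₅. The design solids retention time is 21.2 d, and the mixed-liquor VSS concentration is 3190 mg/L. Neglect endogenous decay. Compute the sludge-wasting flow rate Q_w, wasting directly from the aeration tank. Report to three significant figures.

Biomass mass balance (decay neglected): V·X = Y·Q·(S₀ − S)·θ_c, so V = 0.526 × 518 × (1070 − 23.5) × 21.2 / 3190 = 1895 m³.
For wasting at MLVSS concentration, Q_w = V/θ_c = 1895/21.2 = 89.38 m³/d.

Q_w ≈ 89.4 m³/d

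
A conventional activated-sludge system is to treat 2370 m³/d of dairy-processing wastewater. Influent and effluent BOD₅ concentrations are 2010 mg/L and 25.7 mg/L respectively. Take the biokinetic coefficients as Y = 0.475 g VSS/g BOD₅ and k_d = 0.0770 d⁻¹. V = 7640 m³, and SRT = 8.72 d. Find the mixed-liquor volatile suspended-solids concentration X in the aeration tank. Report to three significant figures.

X ≈ 1530 mg/L

Solving the biomass balance for X: X = Y Q (S₀−S) θ_c / [V (1+k_d θ_c)] = 0.475 × 2370 × (2010 − 25.7) × 8.72 / [7640 × (1 + 0.0770 × 8.72)] = 1525 mg/L.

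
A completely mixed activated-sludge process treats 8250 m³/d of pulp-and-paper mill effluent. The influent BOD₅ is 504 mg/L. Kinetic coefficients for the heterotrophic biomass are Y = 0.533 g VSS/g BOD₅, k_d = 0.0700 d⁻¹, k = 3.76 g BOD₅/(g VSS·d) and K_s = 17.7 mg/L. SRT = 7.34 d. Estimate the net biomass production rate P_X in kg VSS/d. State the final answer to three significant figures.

For a completely mixed reactor with recycle the Lawrence–McCarty relation gives S = K_s·(1 + k_d·θ_c) / [θ_c·(Y·k − k_d) − 1] = 17.7 × (1 + 0.0700 × 7.34) / [7.34 × (0.533 × 3.76 − 0.0700) − 1] = 26.79 / 13.20 = 2.030 mg/L.
Y_obs = Y / (1 + k_d θ_c) = 0.533 / (1 + 0.0700 × 7.34) = 0.533 / 1.514 = 0.3521.
Q·(S₀ − S) = 8250 × (504 − 2.03) × 10⁻³ = 4141 kg/d removed.
Biomass produced: P_X = Y_obs·Q·ΔS = 0.3521 × 4141 ≈ 1458 kg VSS/d.

P_X ≈ 1460 kg VSS/d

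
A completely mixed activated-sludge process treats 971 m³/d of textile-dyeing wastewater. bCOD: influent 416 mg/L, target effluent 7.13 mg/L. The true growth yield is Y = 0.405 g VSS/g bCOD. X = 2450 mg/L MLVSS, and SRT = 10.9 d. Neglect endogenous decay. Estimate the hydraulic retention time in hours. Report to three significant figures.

τ ≈ 17.7 h

Biomass mass balance (decay neglected): V·X = Y·Q·(S₀ − S)·θ_c, so V = 0.405 × 971 × (416 − 7.13) × 10.9 / 2450 = 715.4 m³.
HRT = V/Q = 715.4 m³ / 971 m³·d⁻¹ = 0.7367 d × 24 = 17.68 h.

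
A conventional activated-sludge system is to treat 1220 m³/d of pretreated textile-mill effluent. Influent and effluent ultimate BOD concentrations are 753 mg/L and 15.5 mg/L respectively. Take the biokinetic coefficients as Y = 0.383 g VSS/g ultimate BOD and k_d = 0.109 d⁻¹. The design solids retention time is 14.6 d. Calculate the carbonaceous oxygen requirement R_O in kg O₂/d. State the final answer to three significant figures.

R_O ≈ 711 kg O₂/d

Observed yield with endogenous decay: Y_obs = Y / (1 + k_d·θ_c) = 0.383 / (1 + 0.109 × 14.6) = 0.383 / 2.591 = 0.1478 g VSS/g ultimate BOD.
Mass of ultimate BOD removed per day: Q(S₀ − S) = 1220 × 737.5 g/m³ = 899.8 kg/d.
Net sludge production P_X = 0.1478 × 899.8 = 133.0 kg VSS/d.
R_O = Q·(S₀ − S) − 1.42·P_X = 899.8 − 1.42 × 133.0 = 710.9 kg O₂/d.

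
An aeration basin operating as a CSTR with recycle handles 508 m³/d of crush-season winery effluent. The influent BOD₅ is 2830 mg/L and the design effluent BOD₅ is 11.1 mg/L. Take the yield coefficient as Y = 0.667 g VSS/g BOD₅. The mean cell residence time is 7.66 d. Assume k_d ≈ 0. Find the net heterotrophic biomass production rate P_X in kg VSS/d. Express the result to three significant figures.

No decay correction is needed, so Y_obs = Y = 0.667.
Substrate removed = Q·(S₀ − S) = 508 m³/d × (2830 − 11.1) g/m³ = 1.43×10^6 g/d = 1432 kg/d.
Net biomass production P_X = Y_obs × Q·(S₀ − S) = 0.6670 × 1432 = 955.1 kg VSS/d.

P_X ≈ 955 kg VSS/d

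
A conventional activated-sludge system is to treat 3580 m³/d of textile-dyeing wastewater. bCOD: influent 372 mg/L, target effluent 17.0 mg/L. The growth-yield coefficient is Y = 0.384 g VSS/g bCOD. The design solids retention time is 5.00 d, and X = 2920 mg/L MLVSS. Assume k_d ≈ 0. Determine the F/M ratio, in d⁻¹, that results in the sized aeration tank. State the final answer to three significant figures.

F/M ≈ 0.546 d⁻¹

With k_d = 0 the design equation reduces to V = Y Q (S₀−S) θ_c / X = 0.384 × 3580 × (372 − 17.0) × 5.00 / 2920 = 835.7 m³.
F/M = Q·S₀ / (V·X) = 3580 × 372 / (835.7 × 2920) = 0.5458 g bCOD·(g VSS·d)⁻¹.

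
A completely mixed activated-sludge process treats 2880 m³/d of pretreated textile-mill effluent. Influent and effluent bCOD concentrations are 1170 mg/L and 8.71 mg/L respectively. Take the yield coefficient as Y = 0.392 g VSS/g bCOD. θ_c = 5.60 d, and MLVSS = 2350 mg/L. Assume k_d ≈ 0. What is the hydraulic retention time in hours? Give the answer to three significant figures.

Biomass mass balance (decay neglected): V·X = Y·Q·(S₀ − S)·θ_c, so V = 0.392 × 2880 × (1170 − 8.71) × 5.60 / 2350 = 3124 m³.
τ = V/Q = 3124/2880 = 1.085 d, or 26.04 h.

τ ≈ 26.0 h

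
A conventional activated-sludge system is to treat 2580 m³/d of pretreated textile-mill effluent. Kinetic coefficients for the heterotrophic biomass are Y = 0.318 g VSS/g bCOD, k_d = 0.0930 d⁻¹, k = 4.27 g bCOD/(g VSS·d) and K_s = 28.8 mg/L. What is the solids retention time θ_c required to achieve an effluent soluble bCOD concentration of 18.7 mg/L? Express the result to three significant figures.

θ_c ≈ 2.26 d

Specific growth rate at S = 18.7 mg/L: μ = YkS/(K_s+S) = 0.318·4.27·18.7/(28.8+18.7) = 0.5346 d⁻¹.
1/θ_c = 0.5346 − 0.0930 = 0.4416 d⁻¹, so θ_c = 2.265 d.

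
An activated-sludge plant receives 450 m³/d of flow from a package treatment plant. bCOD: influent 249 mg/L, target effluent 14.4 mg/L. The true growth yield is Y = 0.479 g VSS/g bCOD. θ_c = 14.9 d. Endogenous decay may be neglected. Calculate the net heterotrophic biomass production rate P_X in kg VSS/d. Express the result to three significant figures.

P_X ≈ 50.6 kg VSS/d

Since k_d ≈ 0, Y_obs = Y = 0.479 g VSS/g bCOD.
Mass of bCOD removed per day: Q(S₀ − S) = 450 × 234.6 g/m³ = 105.6 kg/d.
Biomass produced: P_X = Y_obs·Q·ΔS = 0.4790 × 105.6 ≈ 50.57 kg VSS/d.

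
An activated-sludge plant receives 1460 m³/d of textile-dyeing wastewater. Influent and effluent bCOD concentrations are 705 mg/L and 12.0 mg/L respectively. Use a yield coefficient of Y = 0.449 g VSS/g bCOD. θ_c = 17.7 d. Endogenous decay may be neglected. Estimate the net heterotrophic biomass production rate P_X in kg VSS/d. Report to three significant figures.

P_X ≈ 454 kg VSS/d

With endogenous decay neglected, the observed yield equals the true yield: Y_obs = Y = 0.449 g VSS/g bCOD.
ΔS = 705 − 12.0 = 693.0 mg/L, so the substrate removal rate is 1460 × 693.0/1000 = 1012 kg bCOD/d.
P_X = Y_obs · Q(S₀ − S) = 0.4490 × 1012 = 454.3 kg VSS/d.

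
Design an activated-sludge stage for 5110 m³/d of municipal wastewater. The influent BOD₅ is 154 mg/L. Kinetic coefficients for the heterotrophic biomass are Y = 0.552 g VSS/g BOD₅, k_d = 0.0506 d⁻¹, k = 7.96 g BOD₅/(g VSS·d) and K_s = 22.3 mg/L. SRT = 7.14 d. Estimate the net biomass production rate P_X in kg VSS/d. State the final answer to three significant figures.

P_X ≈ 317 kg VSS/d

For a completely mixed reactor with recycle the Lawrence–McCarty relation gives S = K_s·(1 + k_d·θ_c) / [θ_c·(Y·k − k_d) − 1] = 22.3 × (1 + 0.0506 × 7.14) / [7.14 × (0.552 × 7.96 − 0.0506) − 1] = 30.36 / 30.01 = 1.012 mg/L.
Y_obs = Y / (1 + k_d θ_c) = 0.552 / (1 + 0.0506 × 7.14) = 0.552 / 1.361 = 0.4055.
Substrate removed = Q·(S₀ − S) = 5110 m³/d × (154 − 1.01) g/m³ = 7.82×10^5 g/d = 781.8 kg/d.
Net biomass production P_X = Y_obs × Q·(S₀ − S) = 0.4055 × 781.8 = 317.0 kg VSS/d.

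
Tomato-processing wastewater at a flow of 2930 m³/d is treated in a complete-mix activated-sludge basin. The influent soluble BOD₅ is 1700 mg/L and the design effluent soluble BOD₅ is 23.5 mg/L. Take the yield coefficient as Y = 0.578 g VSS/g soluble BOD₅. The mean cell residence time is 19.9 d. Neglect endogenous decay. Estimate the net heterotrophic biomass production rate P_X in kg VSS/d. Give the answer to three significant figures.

P_X ≈ 2840 kg VSS/d

With endogenous decay neglected, the observed yield equals the true yield: Y_obs = Y = 0.578 g VSS/g soluble BOD₅.
Substrate removed = Q·(S₀ − S) = 2930 m³/d × (1700 − 23.5) g/m³ = 4.91×10^6 g/d = 4912 kg/d.
Biomass produced: P_X = Y_obs·Q·ΔS = 0.5780 × 4912 ≈ 2839 kg VSS/d.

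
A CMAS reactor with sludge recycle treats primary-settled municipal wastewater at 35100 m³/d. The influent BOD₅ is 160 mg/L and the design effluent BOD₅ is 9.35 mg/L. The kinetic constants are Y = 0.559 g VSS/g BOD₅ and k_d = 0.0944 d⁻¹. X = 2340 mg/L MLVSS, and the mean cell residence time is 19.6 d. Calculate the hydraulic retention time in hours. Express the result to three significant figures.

τ ≈ 5.94 h

From the SRT design equation V = Y Q (S₀−S) θ_c / [X (1 + k_d θ_c)] = 0.559 × 35100 × (160 − 9.35) × 19.6 / [2340 × (1 + 0.0944 × 19.6)] = 5.79×10^7 / 6670 = 8687 m³.
HRT = V/Q = 8687 m³ / 35100 m³·d⁻¹ = 0.2475 d × 24 = 5.940 h.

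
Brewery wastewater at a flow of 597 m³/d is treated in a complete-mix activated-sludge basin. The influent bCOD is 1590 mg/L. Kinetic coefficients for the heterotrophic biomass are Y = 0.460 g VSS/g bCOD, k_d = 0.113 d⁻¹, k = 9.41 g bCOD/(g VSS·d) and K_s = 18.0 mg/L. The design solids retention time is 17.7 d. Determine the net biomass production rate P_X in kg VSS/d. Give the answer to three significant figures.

From the Monod/SRT balance for a CMAS, S = K_s·(1+k_d θ_c)/[θ_c·(Y k − k_d) − 1] = 18.0 × (1 + 0.113 × 17.7) / [17.7 × (0.460 × 9.41 − 0.113) − 1] = 54.00 / 73.62 = 0.7336 mg/L.
The observed yield is Y_obs = Y/(1 + k_d·θ_c) = 0.460 / (1 + 0.113 × 17.7) = 0.460 / 3.000 = 0.1533 g VSS per g bCOD removed.
ΔS = 1590 − 0.734 = 1589 mg/L, so the substrate removal rate is 597 × 1589/1000 = 948.8 kg bCOD/d.
Net biomass production P_X = Y_obs × Q·(S₀ − S) = 0.1533 × 948.8 = 145.5 kg VSS/d.

P_X ≈ 145 kg VSS/d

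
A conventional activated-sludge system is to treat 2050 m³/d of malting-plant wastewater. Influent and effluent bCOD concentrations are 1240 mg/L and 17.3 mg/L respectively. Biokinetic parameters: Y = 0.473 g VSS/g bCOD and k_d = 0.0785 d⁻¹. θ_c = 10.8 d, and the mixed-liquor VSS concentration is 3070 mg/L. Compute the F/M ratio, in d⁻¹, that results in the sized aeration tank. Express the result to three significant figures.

From the SRT design equation V = Y Q (S₀−S) θ_c / [X (1 + k_d θ_c)] = 0.473 × 2050 × (1240 − 17.3) × 10.8 / [3070 × (1 + 0.0785 × 10.8)] = 1.28×10^7 / 5673 = 2257 m³.
Food-to-microorganism ratio F/M = Q S₀ / (V X) = 2050 × 1240 / (2257 × 3070) = 0.3668 d⁻¹.

F/M ≈ 0.367 d⁻¹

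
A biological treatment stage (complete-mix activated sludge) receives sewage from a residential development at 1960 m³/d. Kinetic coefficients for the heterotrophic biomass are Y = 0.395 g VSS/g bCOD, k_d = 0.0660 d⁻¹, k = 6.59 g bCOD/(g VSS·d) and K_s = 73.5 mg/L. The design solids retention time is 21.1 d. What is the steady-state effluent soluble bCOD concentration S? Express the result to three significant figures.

Effluent substrate depends only on kinetics and SRT: S = K_s(1 + k_d θ_c) / [θ_c(Yk − k_d) − 1] = 73.5 × (1 + 0.0660 × 21.1) / [21.1 × (0.395 × 6.59 − 0.0660) − 1] = 175.9 / 52.53 = 3.348 mg/L.

S ≈ 3.35 mg/L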